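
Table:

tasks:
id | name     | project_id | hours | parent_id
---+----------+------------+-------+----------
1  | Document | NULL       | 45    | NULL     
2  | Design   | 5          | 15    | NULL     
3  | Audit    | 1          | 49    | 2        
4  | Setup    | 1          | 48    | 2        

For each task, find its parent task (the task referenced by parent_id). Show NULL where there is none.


This is a self-join: tasks is joined to a second copy of itself, matching each row's parent_id to another row's id. Use LEFT JOIN so rows with parent_id=NULL are kept.
  - task 1 (Document): parent_id=NULL -> NULL
  - task 2 (Design): parent_id=NULL -> NULL
  - task 3 (Audit): parent_id=2 -> Design
  - task 4 (Setup): parent_id=2 -> Design

SQL:
SELECT a.name AS item, b.name AS parent
FROM tasks a
LEFT JOIN tasks b ON a.parent_id = b.id

Result:
item     | parent
---------+-------
Document | NULL  
Design   | NULL  
Audit    | Design
Setup    | Design


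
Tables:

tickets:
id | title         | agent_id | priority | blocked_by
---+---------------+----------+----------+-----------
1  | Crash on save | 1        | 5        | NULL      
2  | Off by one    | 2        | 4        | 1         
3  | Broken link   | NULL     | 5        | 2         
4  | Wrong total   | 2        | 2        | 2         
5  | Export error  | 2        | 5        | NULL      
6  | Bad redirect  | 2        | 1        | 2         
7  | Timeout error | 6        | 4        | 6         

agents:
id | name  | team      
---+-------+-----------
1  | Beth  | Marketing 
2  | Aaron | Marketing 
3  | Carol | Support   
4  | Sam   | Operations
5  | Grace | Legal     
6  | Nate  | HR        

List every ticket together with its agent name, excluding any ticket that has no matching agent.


INNER JOIN keeps only tickets rows whose agent_id matches an id in agents. Walk through each ticket:
  - ticket 1 (Crash on save): agent_id=1 -> matches Beth
  - ticket 2 (Off by one): agent_id=2 -> matches Aaron
  - ticket 3 (Broken link): agent_id=NULL, no match -> dropped
  - ticket 4 (Wrong total): agent_id=2 -> matches Aaron
  - ticket 5 (Export error): agent_id=2 -> matches Aaron
  - ticket 6 (Bad redirect): agent_id=2 -> matches Aaron
  - ticket 7 (Timeout error): agent_id=6 -> matches Nate
So 1 of 7 rows is dropped.

SQL:
SELECT a.title, b.name AS agent
FROM tickets a
INNER JOIN agents b ON a.agent_id = b.id

Result:
title         | agent
--------------+------
Crash on save | Beth 
Off by one    | Aaron
Wrong total   | Aaron
Export error  | Aaron
Bad redirect  | Aaron
Timeout error | Nate 


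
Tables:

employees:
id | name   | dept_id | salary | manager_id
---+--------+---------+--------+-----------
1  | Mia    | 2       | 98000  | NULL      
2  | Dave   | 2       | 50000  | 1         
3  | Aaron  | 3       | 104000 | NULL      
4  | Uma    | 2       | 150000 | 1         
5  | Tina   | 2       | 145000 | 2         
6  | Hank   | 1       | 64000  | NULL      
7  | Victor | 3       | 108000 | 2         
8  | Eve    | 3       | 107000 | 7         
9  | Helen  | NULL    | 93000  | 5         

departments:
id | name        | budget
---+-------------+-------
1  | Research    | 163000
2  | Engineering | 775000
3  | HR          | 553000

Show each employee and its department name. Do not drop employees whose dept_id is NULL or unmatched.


LEFT JOIN keeps every row from employees (the left table); where dept_id has no match in departments, the department columns become NULL. Walk through each employee:
  - employee 1 (Mia): dept_id=2 -> matches Engineering
  - employee 2 (Dave): dept_id=2 -> matches Engineering
  - employee 3 (Aaron): dept_id=3 -> matches HR
  - employee 4 (Uma): dept_id=2 -> matches Engineering
  - employee 5 (Tina): dept_id=2 -> matches Engineering
  - employee 6 (Hank): dept_id=1 -> matches Research
  - employee 7 (Victor): dept_id=3 -> matches HR
  - employee 8 (Eve): dept_id=3 -> matches HR
  - employee 9 (Helen): dept_id=NULL, no match -> kept with NULL
All 9 rows appear; 1 has NULL department.

SQL:
SELECT a.name, b.name AS department
FROM employees a
LEFT JOIN departments b ON a.dept_id = b.id

Result:
name   | department 
-------+------------
Mia    | Engineering
Dave   | Engineering
Aaron  | HR         
Uma    | Engineering
Tina   | Engineering
Hank   | Research   
Victor | HR         
Eve    | HR         
Helen  | NULL       


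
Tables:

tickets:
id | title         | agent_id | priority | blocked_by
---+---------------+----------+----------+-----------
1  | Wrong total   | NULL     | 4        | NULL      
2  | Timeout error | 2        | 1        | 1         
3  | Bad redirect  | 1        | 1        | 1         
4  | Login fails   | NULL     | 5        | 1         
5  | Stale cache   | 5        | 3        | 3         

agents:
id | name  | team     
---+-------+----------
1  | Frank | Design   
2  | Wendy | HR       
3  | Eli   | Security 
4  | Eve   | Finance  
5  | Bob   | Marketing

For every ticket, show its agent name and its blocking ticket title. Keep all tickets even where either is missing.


Two LEFT JOINs from the same base table tickets: one to agents via agent_id, one to tickets itself via blocked_by. Both are LEFT so every ticket is preserved.
Match against agents:
  - ticket 1 (Wrong total): agent_id=NULL, no match -> kept with NULL
  - ticket 2 (Timeout error): agent_id=2 -> matches Wendy
  - ticket 3 (Bad redirect): agent_id=1 -> matches Frank
  - ticket 4 (Login fails): agent_id=NULL, no match -> kept with NULL
  - ticket 5 (Stale cache): agent_id=5 -> matches Bob
Match against tickets (self):
  - ticket 1 (Wrong total): blocked_by=NULL -> NULL
  - ticket 2 (Timeout error): blocked_by=1 -> Wrong total
  - ticket 3 (Bad redirect): blocked_by=1 -> Wrong total
  - ticket 4 (Login fails): blocked_by=1 -> Wrong total
  - ticket 5 (Stale cache): blocked_by=3 -> Bad redirect

SQL:
SELECT a.title, b.name AS agent, c.title AS blocked_by
FROM tickets a
LEFT JOIN agents b ON a.agent_id = b.id
LEFT JOIN tickets c ON a.blocked_by = c.id

Result:
title         | agent | blocked_by  
--------------+-------+-------------
Wrong total   | NULL  | NULL        
Timeout error | Wendy | Wrong total 
Bad redirect  | Frank | Wrong total 
Login fails   | NULL  | Wrong total 
Stale cache   | Bob   | Bad redirect


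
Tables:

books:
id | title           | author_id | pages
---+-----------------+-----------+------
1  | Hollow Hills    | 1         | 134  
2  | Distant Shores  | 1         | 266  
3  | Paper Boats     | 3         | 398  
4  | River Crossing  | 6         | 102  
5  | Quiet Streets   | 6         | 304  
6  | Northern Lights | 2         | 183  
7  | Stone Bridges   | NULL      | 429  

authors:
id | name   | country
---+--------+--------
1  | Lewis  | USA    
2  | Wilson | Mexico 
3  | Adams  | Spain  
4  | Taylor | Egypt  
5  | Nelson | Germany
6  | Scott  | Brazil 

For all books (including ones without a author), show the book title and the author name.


LEFT JOIN keeps every row from books (the left table); where author_id has no match in authors, the author columns become NULL. Walk through each book:
  - book 1 (Hollow Hills): author_id=1 -> matches Lewis
  - book 2 (Distant Shores): author_id=1 -> matches Lewis
  - book 3 (Paper Boats): author_id=3 -> matches Adams
  - book 4 (River Crossing): author_id=6 -> matches Scott
  - book 5 (Quiet Streets): author_id=6 -> matches Scott
  - book 6 (Northern Lights): author_id=2 -> matches Wilson
  - book 7 (Stone Bridges): author_id=NULL, no match -> kept with NULL
All 7 rows appear; 1 has NULL author.

SQL:
SELECT a.title, b.name AS author
FROM books a
LEFT JOIN authors b ON a.author_id = b.id

Result:
title           | author
----------------+-------
Hollow Hills    | Lewis 
Distant Shores  | Lewis 
Paper Boats     | Adams 
River Crossing  | Scott 
Quiet Streets   | Scott 
Northern Lights | Wilson
Stone Bridges   | NULL  


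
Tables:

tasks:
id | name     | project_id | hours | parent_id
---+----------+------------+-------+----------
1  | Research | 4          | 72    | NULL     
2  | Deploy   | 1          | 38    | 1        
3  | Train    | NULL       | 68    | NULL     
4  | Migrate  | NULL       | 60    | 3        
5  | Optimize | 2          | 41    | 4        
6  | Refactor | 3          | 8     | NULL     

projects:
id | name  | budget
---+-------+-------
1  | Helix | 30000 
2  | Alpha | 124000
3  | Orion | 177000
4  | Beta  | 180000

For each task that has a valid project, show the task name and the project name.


INNER JOIN keeps only tasks rows whose project_id matches an id in projects. Walk through each task:
  - task 1 (Research): project_id=4 -> matches Beta
  - task 2 (Deploy): project_id=1 -> matches Helix
  - task 3 (Train): project_id=NULL, no match -> dropped
  - task 4 (Migrate): project_id=NULL, no match -> dropped
  - task 5 (Optimize): project_id=2 -> matches Alpha
  - task 6 (Refactor): project_id=3 -> matches Orion
So 2 of 6 rows are dropped.

SQL:
SELECT a.name, b.name AS project
FROM tasks a
INNER JOIN projects b ON a.project_id = b.id

Result:
name     | project
---------+--------
Research | Beta   
Deploy   | Helix  
Optimize | Alpha  
Refactor | Orion  


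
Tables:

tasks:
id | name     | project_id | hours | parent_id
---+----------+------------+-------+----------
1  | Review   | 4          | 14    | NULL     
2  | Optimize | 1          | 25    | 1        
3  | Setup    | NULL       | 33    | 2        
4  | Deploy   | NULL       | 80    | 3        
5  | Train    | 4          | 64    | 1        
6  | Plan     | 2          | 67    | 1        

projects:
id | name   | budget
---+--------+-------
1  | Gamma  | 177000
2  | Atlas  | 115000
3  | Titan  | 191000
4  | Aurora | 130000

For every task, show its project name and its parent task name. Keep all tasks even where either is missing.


Two LEFT JOINs from the same base table tasks: one to projects via project_id, one to tasks itself via parent_id. Both are LEFT so every task is preserved.
Match against projects:
  - task 1 (Review): project_id=4 -> matches Aurora
  - task 2 (Optimize): project_id=1 -> matches Gamma
  - task 3 (Setup): project_id=NULL, no match -> kept with NULL
  - task 4 (Deploy): project_id=NULL, no match -> kept with NULL
  - task 5 (Train): project_id=4 -> matches Aurora
  - task 6 (Plan): project_id=2 -> matches Atlas
Match against tasks (self):
  - task 1 (Review): parent_id=NULL -> NULL
  - task 2 (Optimize): parent_id=1 -> Review
  - task 3 (Setup): parent_id=2 -> Optimize
  - task 4 (Deploy): parent_id=3 -> Setup
  - task 5 (Train): parent_id=1 -> Review
  - task 6 (Plan): parent_id=1 -> Review

SQL:
SELECT a.name, b.name AS project, c.name AS parent
FROM tasks a
LEFT JOIN projects b ON a.project_id = b.id
LEFT JOIN tasks c ON a.parent_id = c.id

Result:
name     | project | parent  
---------+---------+---------
Review   | Aurora  | NULL    
Optimize | Gamma   | Review  
Setup    | NULL    | Optimize
Deploy   | NULL    | Setup   
Train    | Aurora  | Review  
Plan     | Atlas   | Review  


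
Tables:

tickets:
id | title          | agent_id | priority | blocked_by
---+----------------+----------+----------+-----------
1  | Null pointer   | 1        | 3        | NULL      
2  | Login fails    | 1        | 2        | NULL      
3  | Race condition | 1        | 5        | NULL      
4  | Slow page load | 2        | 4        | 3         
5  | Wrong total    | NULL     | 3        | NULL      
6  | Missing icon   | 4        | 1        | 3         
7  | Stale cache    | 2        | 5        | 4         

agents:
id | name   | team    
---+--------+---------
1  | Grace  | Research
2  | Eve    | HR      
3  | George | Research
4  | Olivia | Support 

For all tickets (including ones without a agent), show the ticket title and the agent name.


LEFT JOIN keeps every row from tickets (the left table); where agent_id has no match in agents, the agent columns become NULL. Walk through each ticket:
  - ticket 1 (Null pointer): agent_id=1 -> matches Grace
  - ticket 2 (Login fails): agent_id=1 -> matches Grace
  - ticket 3 (Race condition): agent_id=1 -> matches Grace
  - ticket 4 (Slow page load): agent_id=2 -> matches Eve
  - ticket 5 (Wrong total): agent_id=NULL, no match -> kept with NULL
  - ticket 6 (Missing icon): agent_id=4 -> matches Olivia
  - ticket 7 (Stale cache): agent_id=2 -> matches Eve
All 7 rows appear; 1 has NULL agent.

SQL:
SELECT a.title, b.name AS agent
FROM tickets a
LEFT JOIN agents b ON a.agent_id = b.id

Result:
title          | agent 
---------------+-------
Null pointer   | Grace 
Login fails    | Grace 
Race condition | Grace 
Slow page load | Eve   
Wrong total    | NULL  
Missing icon   | Olivia
Stale cache    | Eve   


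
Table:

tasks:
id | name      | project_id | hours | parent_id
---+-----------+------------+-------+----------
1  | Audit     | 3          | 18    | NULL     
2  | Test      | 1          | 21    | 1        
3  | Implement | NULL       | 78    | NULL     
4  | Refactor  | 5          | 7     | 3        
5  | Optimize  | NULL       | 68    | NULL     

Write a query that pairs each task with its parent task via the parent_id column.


This is a self-join: tasks is joined to a second copy of itself, matching each row's parent_id to another row's id. Use LEFT JOIN so rows with parent_id=NULL are kept.
  - task 1 (Audit): parent_id=NULL -> NULL
  - task 2 (Test): parent_id=1 -> Audit
  - task 3 (Implement): parent_id=NULL -> NULL
  - task 4 (Refactor): parent_id=3 -> Implement
  - task 5 (Optimize): parent_id=NULL -> NULL

SQL:
SELECT a.name AS item, b.name AS parent
FROM tasks a
LEFT JOIN tasks b ON a.parent_id = b.id

Result:
item      | parent   
----------+----------
Audit     | NULL     
Test      | Audit    
Implement | NULL     
Refactor  | Implement
Optimize  | NULL     


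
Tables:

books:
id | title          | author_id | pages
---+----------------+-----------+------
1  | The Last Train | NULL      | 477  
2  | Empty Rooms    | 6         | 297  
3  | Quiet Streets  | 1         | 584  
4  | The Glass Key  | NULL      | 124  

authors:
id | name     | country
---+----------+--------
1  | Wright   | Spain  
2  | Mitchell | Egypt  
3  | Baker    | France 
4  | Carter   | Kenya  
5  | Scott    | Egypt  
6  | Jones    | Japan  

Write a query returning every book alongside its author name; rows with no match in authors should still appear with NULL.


LEFT JOIN keeps every row from books (the left table); where author_id has no match in authors, the author columns become NULL. Walk through each book:
  - book 1 (The Last Train): author_id=NULL, no match -> kept with NULL
  - book 2 (Empty Rooms): author_id=6 -> matches Jones
  - book 3 (Quiet Streets): author_id=1 -> matches Wright
  - book 4 (The Glass Key): author_id=NULL, no match -> kept with NULL
All 4 rows appear; 2 have NULL author.

SQL:
SELECT a.title, b.name AS author
FROM books a
LEFT JOIN authors b ON a.author_id = b.id

Result:
title          | author
---------------+-------
The Last Train | NULL  
Empty Rooms    | Jones 
Quiet Streets  | Wright
The Glass Key  | NULL  


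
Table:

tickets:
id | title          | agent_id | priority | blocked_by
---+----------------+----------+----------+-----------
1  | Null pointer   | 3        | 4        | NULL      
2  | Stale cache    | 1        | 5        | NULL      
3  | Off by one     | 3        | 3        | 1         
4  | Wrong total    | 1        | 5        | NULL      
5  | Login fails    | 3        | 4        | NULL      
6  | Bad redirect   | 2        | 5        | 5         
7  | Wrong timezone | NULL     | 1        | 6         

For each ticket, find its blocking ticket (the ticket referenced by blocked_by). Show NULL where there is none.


This is a self-join: tickets is joined to a second copy of itself, matching each row's blocked_by to another row's id. Use LEFT JOIN so rows with blocked_by=NULL are kept.
  - ticket 1 (Null pointer): blocked_by=NULL -> NULL
  - ticket 2 (Stale cache): blocked_by=NULL -> NULL
  - ticket 3 (Off by one): blocked_by=1 -> Null pointer
  - ticket 4 (Wrong total): blocked_by=NULL -> NULL
  - ticket 5 (Login fails): blocked_by=NULL -> NULL
  - ticket 6 (Bad redirect): blocked_by=5 -> Login fails
  - ticket 7 (Wrong timezone): blocked_by=6 -> Bad redirect

SQL:
SELECT a.title AS item, b.title AS blocked_by
FROM tickets a
LEFT JOIN tickets b ON a.blocked_by = b.id

Result:
item           | blocked_by  
---------------+-------------
Null pointer   | NULL        
Stale cache    | NULL        
Off by one     | Null pointer
Wrong total    | NULL        
Login fails    | NULL        
Bad redirect   | Login fails 
Wrong timezone | Bad redirect


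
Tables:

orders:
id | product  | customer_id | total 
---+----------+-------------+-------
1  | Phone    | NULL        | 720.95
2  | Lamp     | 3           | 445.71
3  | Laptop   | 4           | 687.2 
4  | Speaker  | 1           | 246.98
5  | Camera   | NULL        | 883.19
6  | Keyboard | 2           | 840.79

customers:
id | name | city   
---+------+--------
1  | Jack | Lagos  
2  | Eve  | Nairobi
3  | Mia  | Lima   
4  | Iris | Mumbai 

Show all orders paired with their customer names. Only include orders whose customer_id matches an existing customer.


INNER JOIN keeps only orders rows whose customer_id matches an id in customers. Walk through each order:
  - order 1 (Phone): customer_id=NULL, no match -> dropped
  - order 2 (Lamp): customer_id=3 -> matches Mia
  - order 3 (Laptop): customer_id=4 -> matches Iris
  - order 4 (Speaker): customer_id=1 -> matches Jack
  - order 5 (Camera): customer_id=NULL, no match -> dropped
  - order 6 (Keyboard): customer_id=2 -> matches Eve
So 2 of 6 rows are dropped.

SQL:
SELECT a.product, b.name AS customer
FROM orders a
INNER JOIN customers b ON a.customer_id = b.id

Result:
product  | customer
---------+---------
Lamp     | Mia     
Laptop   | Iris    
Speaker  | Jack    
Keyboard | Eve     


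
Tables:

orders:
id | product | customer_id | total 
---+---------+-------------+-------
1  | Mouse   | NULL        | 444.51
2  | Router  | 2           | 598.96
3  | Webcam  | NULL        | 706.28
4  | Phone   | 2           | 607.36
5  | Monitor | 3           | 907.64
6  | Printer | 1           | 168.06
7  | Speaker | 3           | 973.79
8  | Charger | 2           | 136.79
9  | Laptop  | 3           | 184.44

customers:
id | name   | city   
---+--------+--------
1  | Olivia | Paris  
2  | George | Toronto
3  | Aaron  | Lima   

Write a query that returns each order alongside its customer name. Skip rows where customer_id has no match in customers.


INNER JOIN keeps only orders rows whose customer_id matches an id in customers. Walk through each order:
  - order 1 (Mouse): customer_id=NULL, no match -> dropped
  - order 2 (Router): customer_id=2 -> matches George
  - order 3 (Webcam): customer_id=NULL, no match -> dropped
  - order 4 (Phone): customer_id=2 -> matches George
  - order 5 (Monitor): customer_id=3 -> matches Aaron
  - order 6 (Printer): customer_id=1 -> matches Olivia
  - order 7 (Speaker): customer_id=3 -> matches Aaron
  - order 8 (Charger): customer_id=2 -> matches George
  - order 9 (Laptop): customer_id=3 -> matches Aaron
So 2 of 9 rows are dropped.

SQL:
SELECT a.product, b.name AS customer
FROM orders a
INNER JOIN customers b ON a.customer_id = b.id

Result:
product | customer
--------+---------
Router  | George  
Phone   | George  
Monitor | Aaron   
Printer | Olivia  
Speaker | Aaron   
Charger | George  
Laptop  | Aaron   


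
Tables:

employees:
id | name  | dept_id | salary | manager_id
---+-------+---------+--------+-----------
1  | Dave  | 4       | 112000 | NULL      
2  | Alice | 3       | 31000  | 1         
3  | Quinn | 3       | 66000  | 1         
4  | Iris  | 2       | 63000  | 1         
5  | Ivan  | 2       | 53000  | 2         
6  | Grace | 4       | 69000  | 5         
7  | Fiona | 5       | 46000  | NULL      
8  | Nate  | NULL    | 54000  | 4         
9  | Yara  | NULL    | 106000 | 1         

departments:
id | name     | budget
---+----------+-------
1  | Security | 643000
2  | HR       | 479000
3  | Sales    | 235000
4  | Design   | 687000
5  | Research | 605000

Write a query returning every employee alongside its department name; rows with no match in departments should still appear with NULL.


LEFT JOIN keeps every row from employees (the left table); where dept_id has no match in departments, the department columns become NULL. Walk through each employee:
  - employee 1 (Dave): dept_id=4 -> matches Design
  - employee 2 (Alice): dept_id=3 -> matches Sales
  - employee 3 (Quinn): dept_id=3 -> matches Sales
  - employee 4 (Iris): dept_id=2 -> matches HR
  - employee 5 (Ivan): dept_id=2 -> matches HR
  - employee 6 (Grace): dept_id=4 -> matches Design
  - employee 7 (Fiona): dept_id=5 -> matches Research
  - employee 8 (Nate): dept_id=NULL, no match -> kept with NULL
  - employee 9 (Yara): dept_id=NULL, no match -> kept with NULL
All 9 rows appear; 2 have NULL department.

SQL:
SELECT a.name, b.name AS department
FROM employees a
LEFT JOIN departments b ON a.dept_id = b.id

Result:
name  | department
------+-----------
Dave  | Design    
Alice | Sales     
Quinn | Sales     
Iris  | HR        
Ivan  | HR        
Grace | Design    
Fiona | Research  
Nate  | NULL      
Yara  | NULL      


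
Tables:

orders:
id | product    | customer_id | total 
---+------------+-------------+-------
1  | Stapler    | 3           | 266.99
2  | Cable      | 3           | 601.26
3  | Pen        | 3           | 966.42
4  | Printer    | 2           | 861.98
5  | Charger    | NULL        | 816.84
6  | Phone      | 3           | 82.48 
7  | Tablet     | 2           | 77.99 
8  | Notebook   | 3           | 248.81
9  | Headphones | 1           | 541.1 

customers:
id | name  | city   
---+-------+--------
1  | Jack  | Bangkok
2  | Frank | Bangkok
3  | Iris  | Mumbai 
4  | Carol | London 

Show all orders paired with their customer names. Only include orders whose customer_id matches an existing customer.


INNER JOIN keeps only orders rows whose customer_id matches an id in customers. Walk through each order:
  - order 1 (Stapler): customer_id=3 -> matches Iris
  - order 2 (Cable): customer_id=3 -> matches Iris
  - order 3 (Pen): customer_id=3 -> matches Iris
  - order 4 (Printer): customer_id=2 -> matches Frank
  - order 5 (Charger): customer_id=NULL, no match -> dropped
  - order 6 (Phone): customer_id=3 -> matches Iris
  - order 7 (Tablet): customer_id=2 -> matches Frank
  - order 8 (Notebook): customer_id=3 -> matches Iris
  - order 9 (Headphones): customer_id=1 -> matches Jack
So 1 of 9 rows is dropped.

SQL:
SELECT a.product, b.name AS customer
FROM orders a
INNER JOIN customers b ON a.customer_id = b.id

Result:
product    | customer
-----------+---------
Stapler    | Iris    
Cable      | Iris    
Pen        | Iris    
Printer    | Frank   
Phone      | Iris    
Tablet     | Frank   
Notebook   | Iris    
Headphones | Jack    


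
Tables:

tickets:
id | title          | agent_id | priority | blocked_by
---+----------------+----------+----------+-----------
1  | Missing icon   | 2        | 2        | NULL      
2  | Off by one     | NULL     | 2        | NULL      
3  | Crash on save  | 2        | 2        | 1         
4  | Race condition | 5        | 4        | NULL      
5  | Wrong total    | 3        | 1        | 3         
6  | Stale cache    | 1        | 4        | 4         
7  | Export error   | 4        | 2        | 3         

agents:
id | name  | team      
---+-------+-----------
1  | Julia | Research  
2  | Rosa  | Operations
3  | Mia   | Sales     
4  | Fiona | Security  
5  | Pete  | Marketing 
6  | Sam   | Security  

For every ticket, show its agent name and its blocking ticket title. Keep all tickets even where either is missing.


Two LEFT JOINs from the same base table tickets: one to agents via agent_id, one to tickets itself via blocked_by. Both are LEFT so every ticket is preserved.
Match against agents:
  - ticket 1 (Missing icon): agent_id=2 -> matches Rosa
  - ticket 2 (Off by one): agent_id=NULL, no match -> kept with NULL
  - ticket 3 (Crash on save): agent_id=2 -> matches Rosa
  - ticket 4 (Race condition): agent_id=5 -> matches Pete
  - ticket 5 (Wrong total): agent_id=3 -> matches Mia
  - ticket 6 (Stale cache): agent_id=1 -> matches Julia
  - ticket 7 (Export error): agent_id=4 -> matches Fiona
Match against tickets (self):
  - ticket 1 (Missing icon): blocked_by=NULL -> NULL
  - ticket 2 (Off by one): blocked_by=NULL -> NULL
  - ticket 3 (Crash on save): blocked_by=1 -> Missing icon
  - ticket 4 (Race condition): blocked_by=NULL -> NULL
  - ticket 5 (Wrong total): blocked_by=3 -> Crash on save
  - ticket 6 (Stale cache): blocked_by=4 -> Race condition
  - ticket 7 (Export error): blocked_by=3 -> Crash on save

SQL:
SELECT a.title, b.name AS agent, c.title AS blocked_by
FROM tickets a
LEFT JOIN agents b ON a.agent_id = b.id
LEFT JOIN tickets c ON a.blocked_by = c.id

Result:
title          | agent | blocked_by    
---------------+-------+---------------
Missing icon   | Rosa  | NULL          
Off by one     | NULL  | NULL          
Crash on save  | Rosa  | Missing icon  
Race condition | Pete  | NULL          
Wrong total    | Mia   | Crash on save 
Stale cache    | Julia | Race condition
Export error   | Fiona | Crash on save 


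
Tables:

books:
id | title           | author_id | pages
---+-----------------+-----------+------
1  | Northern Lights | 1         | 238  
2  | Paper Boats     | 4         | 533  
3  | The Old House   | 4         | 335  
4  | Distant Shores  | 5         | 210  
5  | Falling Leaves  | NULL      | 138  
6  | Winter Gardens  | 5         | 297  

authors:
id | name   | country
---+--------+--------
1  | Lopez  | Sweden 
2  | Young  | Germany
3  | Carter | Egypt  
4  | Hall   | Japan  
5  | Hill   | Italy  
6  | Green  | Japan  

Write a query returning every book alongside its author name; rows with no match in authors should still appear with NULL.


LEFT JOIN keeps every row from books (the left table); where author_id has no match in authors, the author columns become NULL. Walk through each book:
  - book 1 (Northern Lights): author_id=1 -> matches Lopez
  - book 2 (Paper Boats): author_id=4 -> matches Hall
  - book 3 (The Old House): author_id=4 -> matches Hall
  - book 4 (Distant Shores): author_id=5 -> matches Hill
  - book 5 (Falling Leaves): author_id=NULL, no match -> kept with NULL
  - book 6 (Winter Gardens): author_id=5 -> matches Hill
All 6 rows appear; 1 has NULL author.

SQL:
SELECT a.title, b.name AS author
FROM books a
LEFT JOIN authors b ON a.author_id = b.id

Result:
title           | author
----------------+-------
Northern Lights | Lopez 
Paper Boats     | Hall  
The Old House   | Hall  
Distant Shores  | Hill  
Falling Leaves  | NULL  
Winter Gardens  | Hill  


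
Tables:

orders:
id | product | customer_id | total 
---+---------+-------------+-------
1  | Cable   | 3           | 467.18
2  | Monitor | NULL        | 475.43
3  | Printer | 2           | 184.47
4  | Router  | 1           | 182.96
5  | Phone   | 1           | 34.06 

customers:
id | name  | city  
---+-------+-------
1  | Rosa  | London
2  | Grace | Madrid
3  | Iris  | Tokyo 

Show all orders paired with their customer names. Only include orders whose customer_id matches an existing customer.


INNER JOIN keeps only orders rows whose customer_id matches an id in customers. Walk through each order:
  - order 1 (Cable): customer_id=3 -> matches Iris
  - order 2 (Monitor): customer_id=NULL, no match -> dropped
  - order 3 (Printer): customer_id=2 -> matches Grace
  - order 4 (Router): customer_id=1 -> matches Rosa
  - order 5 (Phone): customer_id=1 -> matches Rosa
So 1 of 5 rows is dropped.

SQL:
SELECT a.product, b.name AS customer
FROM orders a
INNER JOIN customers b ON a.customer_id = b.id

Result:
product | customer
--------+---------
Cable   | Iris    
Printer | Grace   
Router  | Rosa    
Phone   | Rosa    


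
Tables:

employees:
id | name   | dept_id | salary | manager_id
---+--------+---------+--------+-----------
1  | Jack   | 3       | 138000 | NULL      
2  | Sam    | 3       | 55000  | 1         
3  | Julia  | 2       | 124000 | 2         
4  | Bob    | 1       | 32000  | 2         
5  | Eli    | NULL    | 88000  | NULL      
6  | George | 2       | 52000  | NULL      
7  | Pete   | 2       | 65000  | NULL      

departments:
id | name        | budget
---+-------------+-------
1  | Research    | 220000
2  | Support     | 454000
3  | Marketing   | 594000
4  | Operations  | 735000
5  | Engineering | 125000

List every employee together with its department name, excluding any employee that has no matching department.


INNER JOIN keeps only employees rows whose dept_id matches an id in departments. Walk through each employee:
  - employee 1 (Jack): dept_id=3 -> matches Marketing
  - employee 2 (Sam): dept_id=3 -> matches Marketing
  - employee 3 (Julia): dept_id=2 -> matches Support
  - employee 4 (Bob): dept_id=1 -> matches Research
  - employee 5 (Eli): dept_id=NULL, no match -> dropped
  - employee 6 (George): dept_id=2 -> matches Support
  - employee 7 (Pete): dept_id=2 -> matches Support
So 1 of 7 rows is dropped.

SQL:
SELECT a.name, b.name AS department
FROM employees a
INNER JOIN departments b ON a.dept_id = b.id

Result:
name   | department
-------+-----------
Jack   | Marketing 
Sam    | Marketing 
Julia  | Support   
Bob    | Research  
George | Support   
Pete   | Support   


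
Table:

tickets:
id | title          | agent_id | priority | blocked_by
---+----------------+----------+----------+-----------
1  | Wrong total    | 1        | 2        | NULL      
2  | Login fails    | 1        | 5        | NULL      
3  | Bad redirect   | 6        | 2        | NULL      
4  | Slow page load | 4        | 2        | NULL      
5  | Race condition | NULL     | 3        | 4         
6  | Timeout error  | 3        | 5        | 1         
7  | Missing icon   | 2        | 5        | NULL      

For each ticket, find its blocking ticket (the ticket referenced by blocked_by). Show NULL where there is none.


This is a self-join: tickets is joined to a second copy of itself, matching each row's blocked_by to another row's id. Use LEFT JOIN so rows with blocked_by=NULL are kept.
  - ticket 1 (Wrong total): blocked_by=NULL -> NULL
  - ticket 2 (Login fails): blocked_by=NULL -> NULL
  - ticket 3 (Bad redirect): blocked_by=NULL -> NULL
  - ticket 4 (Slow page load): blocked_by=NULL -> NULL
  - ticket 5 (Race condition): blocked_by=4 -> Slow page load
  - ticket 6 (Timeout error): blocked_by=1 -> Wrong total
  - ticket 7 (Missing icon): blocked_by=NULL -> NULL

SQL:
SELECT a.title AS item, b.title AS blocked_by
FROM tickets a
LEFT JOIN tickets b ON a.blocked_by = b.id

Result:
item           | blocked_by    
---------------+---------------
Wrong total    | NULL          
Login fails    | NULL          
Bad redirect   | NULL          
Slow page load | NULL          
Race condition | Slow page load
Timeout error  | Wrong total   
Missing icon   | NULL          


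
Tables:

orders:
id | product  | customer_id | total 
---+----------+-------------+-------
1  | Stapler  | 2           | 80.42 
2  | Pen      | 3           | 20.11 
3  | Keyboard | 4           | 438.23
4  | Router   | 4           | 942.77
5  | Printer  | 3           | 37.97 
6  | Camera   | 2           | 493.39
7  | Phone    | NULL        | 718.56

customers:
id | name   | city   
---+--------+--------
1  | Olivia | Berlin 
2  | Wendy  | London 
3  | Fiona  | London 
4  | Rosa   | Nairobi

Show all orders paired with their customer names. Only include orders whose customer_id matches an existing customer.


INNER JOIN keeps only orders rows whose customer_id matches an id in customers. Walk through each order:
  - order 1 (Stapler): customer_id=2 -> matches Wendy
  - order 2 (Pen): customer_id=3 -> matches Fiona
  - order 3 (Keyboard): customer_id=4 -> matches Rosa
  - order 4 (Router): customer_id=4 -> matches Rosa
  - order 5 (Printer): customer_id=3 -> matches Fiona
  - order 6 (Camera): customer_id=2 -> matches Wendy
  - order 7 (Phone): customer_id=NULL, no match -> dropped
So 1 of 7 rows is dropped.

SQL:
SELECT a.product, b.name AS customer
FROM orders a
INNER JOIN customers b ON a.customer_id = b.id

Result:
product  | customer
---------+---------
Stapler  | Wendy   
Pen      | Fiona   
Keyboard | Rosa    
Router   | Rosa    
Printer  | Fiona   
Camera   | Wendy   


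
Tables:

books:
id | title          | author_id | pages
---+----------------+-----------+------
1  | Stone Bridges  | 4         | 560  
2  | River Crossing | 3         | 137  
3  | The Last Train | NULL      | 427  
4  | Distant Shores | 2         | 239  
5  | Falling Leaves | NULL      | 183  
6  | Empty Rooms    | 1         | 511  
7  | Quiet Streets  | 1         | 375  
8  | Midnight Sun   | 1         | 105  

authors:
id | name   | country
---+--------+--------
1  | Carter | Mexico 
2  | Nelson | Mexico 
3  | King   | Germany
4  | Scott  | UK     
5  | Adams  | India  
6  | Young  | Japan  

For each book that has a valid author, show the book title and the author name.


INNER JOIN keeps only books rows whose author_id matches an id in authors. Walk through each book:
  - book 1 (Stone Bridges): author_id=4 -> matches Scott
  - book 2 (River Crossing): author_id=3 -> matches King
  - book 3 (The Last Train): author_id=NULL, no match -> dropped
  - book 4 (Distant Shores): author_id=2 -> matches Nelson
  - book 5 (Falling Leaves): author_id=NULL, no match -> dropped
  - book 6 (Empty Rooms): author_id=1 -> matches Carter
  - book 7 (Quiet Streets): author_id=1 -> matches Carter
  - book 8 (Midnight Sun): author_id=1 -> matches Carter
So 2 of 8 rows are dropped.

SQL:
SELECT a.title, b.name AS author
FROM books a
INNER JOIN authors b ON a.author_id = b.id

Result:
title          | author
---------------+-------
Stone Bridges  | Scott 
River Crossing | King  
Distant Shores | Nelson
Empty Rooms    | Carter
Quiet Streets  | Carter
Midnight Sun   | Carter


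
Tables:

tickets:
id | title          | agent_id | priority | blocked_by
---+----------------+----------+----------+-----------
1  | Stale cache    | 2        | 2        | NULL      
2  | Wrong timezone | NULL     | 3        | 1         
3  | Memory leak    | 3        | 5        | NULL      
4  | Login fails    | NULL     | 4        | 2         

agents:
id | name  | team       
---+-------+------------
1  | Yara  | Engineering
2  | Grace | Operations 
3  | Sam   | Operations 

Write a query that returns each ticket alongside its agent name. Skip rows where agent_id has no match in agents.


INNER JOIN keeps only tickets rows whose agent_id matches an id in agents. Walk through each ticket:
  - ticket 1 (Stale cache): agent_id=2 -> matches Grace
  - ticket 2 (Wrong timezone): agent_id=NULL, no match -> dropped
  - ticket 3 (Memory leak): agent_id=3 -> matches Sam
  - ticket 4 (Login fails): agent_id=NULL, no match -> dropped
So 2 of 4 rows are dropped.

SQL:
SELECT a.title, b.name AS agent
FROM tickets a
INNER JOIN agents b ON a.agent_id = b.id

Result:
title       | agent
------------+------
Stale cache | Grace
Memory leak | Sam  


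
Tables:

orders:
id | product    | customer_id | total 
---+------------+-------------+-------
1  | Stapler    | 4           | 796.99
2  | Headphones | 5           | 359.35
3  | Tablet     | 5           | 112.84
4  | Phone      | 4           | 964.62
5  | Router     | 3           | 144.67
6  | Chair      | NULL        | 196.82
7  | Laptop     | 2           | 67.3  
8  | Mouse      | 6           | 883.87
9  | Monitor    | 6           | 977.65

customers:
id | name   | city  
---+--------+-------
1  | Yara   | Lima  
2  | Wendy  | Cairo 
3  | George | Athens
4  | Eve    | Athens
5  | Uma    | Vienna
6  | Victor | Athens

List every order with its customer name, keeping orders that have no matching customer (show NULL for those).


LEFT JOIN keeps every row from orders (the left table); where customer_id has no match in customers, the customer columns become NULL. Walk through each order:
  - order 1 (Stapler): customer_id=4 -> matches Eve
  - order 2 (Headphones): customer_id=5 -> matches Uma
  - order 3 (Tablet): customer_id=5 -> matches Uma
  - order 4 (Phone): customer_id=4 -> matches Eve
  - order 5 (Router): customer_id=3 -> matches George
  - order 6 (Chair): customer_id=NULL, no match -> kept with NULL
  - order 7 (Laptop): customer_id=2 -> matches Wendy
  - order 8 (Mouse): customer_id=6 -> matches Victor
  - order 9 (Monitor): customer_id=6 -> matches Victor
All 9 rows appear; 1 has NULL customer.

SQL:
SELECT a.product, b.name AS customer
FROM orders a
LEFT JOIN customers b ON a.customer_id = b.id

Result:
product    | customer
-----------+---------
Stapler    | Eve     
Headphones | Uma     
Tablet     | Uma     
Phone      | Eve     
Router     | George  
Chair      | NULL    
Laptop     | Wendy   
Mouse      | Victor  
Monitor    | Victor  


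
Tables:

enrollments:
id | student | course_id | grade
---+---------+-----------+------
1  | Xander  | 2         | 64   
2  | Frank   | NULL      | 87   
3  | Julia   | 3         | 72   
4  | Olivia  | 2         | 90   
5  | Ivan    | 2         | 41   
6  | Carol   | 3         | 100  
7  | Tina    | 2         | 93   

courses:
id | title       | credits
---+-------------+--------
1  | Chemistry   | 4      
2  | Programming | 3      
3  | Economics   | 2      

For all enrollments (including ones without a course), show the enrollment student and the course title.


LEFT JOIN keeps every row from enrollments (the left table); where course_id has no match in courses, the course columns become NULL. Walk through each enrollment:
  - enrollment 1 (Xander): course_id=2 -> matches Programming
  - enrollment 2 (Frank): course_id=NULL, no match -> kept with NULL
  - enrollment 3 (Julia): course_id=3 -> matches Economics
  - enrollment 4 (Olivia): course_id=2 -> matches Programming
  - enrollment 5 (Ivan): course_id=2 -> matches Programming
  - enrollment 6 (Carol): course_id=3 -> matches Economics
  - enrollment 7 (Tina): course_id=2 -> matches Programming
All 7 rows appear; 1 has NULL course.

SQL:
SELECT a.student, b.title AS course
FROM enrollments a
LEFT JOIN courses b ON a.course_id = b.id

Result:
student | course     
--------+------------
Xander  | Programming
Frank   | NULL       
Julia   | Economics  
Olivia  | Programming
Ivan    | Programming
Carol   | Economics  
Tina    | Programming


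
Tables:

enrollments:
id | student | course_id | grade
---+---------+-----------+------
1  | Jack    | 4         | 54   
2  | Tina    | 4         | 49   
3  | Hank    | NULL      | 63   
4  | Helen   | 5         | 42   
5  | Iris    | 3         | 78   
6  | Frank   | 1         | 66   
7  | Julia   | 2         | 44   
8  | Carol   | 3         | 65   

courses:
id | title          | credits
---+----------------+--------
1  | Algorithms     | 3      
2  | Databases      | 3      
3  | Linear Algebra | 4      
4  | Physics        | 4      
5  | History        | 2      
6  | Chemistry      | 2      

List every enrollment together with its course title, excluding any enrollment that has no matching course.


INNER JOIN keeps only enrollments rows whose course_id matches an id in courses. Walk through each enrollment:
  - enrollment 1 (Jack): course_id=4 -> matches Physics
  - enrollment 2 (Tina): course_id=4 -> matches Physics
  - enrollment 3 (Hank): course_id=NULL, no match -> dropped
  - enrollment 4 (Helen): course_id=5 -> matches History
  - enrollment 5 (Iris): course_id=3 -> matches Linear Algebra
  - enrollment 6 (Frank): course_id=1 -> matches Algorithms
  - enrollment 7 (Julia): course_id=2 -> matches Databases
  - enrollment 8 (Carol): course_id=3 -> matches Linear Algebra
So 1 of 8 rows is dropped.

SQL:
SELECT a.student, b.title AS course
FROM enrollments a
INNER JOIN courses b ON a.course_id = b.id

Result:
student | course        
--------+---------------
Jack    | Physics       
Tina    | Physics       
Helen   | History       
Iris    | Linear Algebra
Frank   | Algorithms    
Julia   | Databases     
Carol   | Linear Algebra


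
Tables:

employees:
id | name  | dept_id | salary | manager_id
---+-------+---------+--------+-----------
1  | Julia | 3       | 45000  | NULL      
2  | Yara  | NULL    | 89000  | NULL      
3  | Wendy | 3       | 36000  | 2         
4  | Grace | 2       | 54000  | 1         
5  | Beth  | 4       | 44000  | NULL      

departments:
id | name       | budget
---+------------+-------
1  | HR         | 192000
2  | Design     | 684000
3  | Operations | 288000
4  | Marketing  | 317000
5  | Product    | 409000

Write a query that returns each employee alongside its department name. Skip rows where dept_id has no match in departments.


INNER JOIN keeps only employees rows whose dept_id matches an id in departments. Walk through each employee:
  - employee 1 (Julia): dept_id=3 -> matches Operations
  - employee 2 (Yara): dept_id=NULL, no match -> dropped
  - employee 3 (Wendy): dept_id=3 -> matches Operations
  - employee 4 (Grace): dept_id=2 -> matches Design
  - employee 5 (Beth): dept_id=4 -> matches Marketing
So 1 of 5 rows is dropped.

SQL:
SELECT a.name, b.name AS department
FROM employees a
INNER JOIN departments b ON a.dept_id = b.id

Result:
name  | department
------+-----------
Julia | Operations
Wendy | Operations
Grace | Design    
Beth  | Marketing 
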